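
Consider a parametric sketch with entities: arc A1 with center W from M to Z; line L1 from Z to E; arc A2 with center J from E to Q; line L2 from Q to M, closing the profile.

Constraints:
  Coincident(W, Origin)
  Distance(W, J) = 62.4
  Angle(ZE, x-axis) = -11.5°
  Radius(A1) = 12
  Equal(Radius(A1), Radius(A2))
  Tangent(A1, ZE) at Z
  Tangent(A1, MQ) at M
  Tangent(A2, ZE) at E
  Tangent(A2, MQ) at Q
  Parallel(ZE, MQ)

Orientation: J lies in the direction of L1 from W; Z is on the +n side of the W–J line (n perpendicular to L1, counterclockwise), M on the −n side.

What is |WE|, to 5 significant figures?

63.543

The slot axis is L1's direction at -11.5°, so u = (cos -11.5°, sin -11.5°) = (0.97992, -0.19937) and n = (−sin -11.5°, cos -11.5°) = (0.19937, 0.97992). W is at the origin and J lies 62.4 along u from W, so J = 62.4·u = (61.147, -12.441). Tangency of A1 to both parallel lines with radius 12.0 puts Z and M at W ± 12.0·n: Z = (2.3924, 11.759), M = (-2.3924, -11.759). Equal radii place E and Q the same way about J: E = J + 12.0·n = (63.540, -0.68146), Q = J − 12.0·n = (58.755, -24.200). Then |WE| = |E − W| = 63.543.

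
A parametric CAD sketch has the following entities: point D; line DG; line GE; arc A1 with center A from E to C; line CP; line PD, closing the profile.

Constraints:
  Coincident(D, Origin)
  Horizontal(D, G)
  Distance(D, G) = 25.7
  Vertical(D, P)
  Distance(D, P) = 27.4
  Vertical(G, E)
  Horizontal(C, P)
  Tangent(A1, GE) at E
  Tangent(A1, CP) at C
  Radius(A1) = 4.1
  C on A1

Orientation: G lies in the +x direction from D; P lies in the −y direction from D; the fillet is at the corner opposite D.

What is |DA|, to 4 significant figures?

31.77

DP is vertical with |DP| = 27.4 and P on the −y side, so P = (0.000, -27.40). The virtual corner opposite D is at (25.70, -27.40). The tangent condition forces AE to be normal to GE and the tangent condition forces AC to be normal to CP, with radius 4.1, so the center A sits 4.1 in from both sides at A = (21.60, -23.30). Then |DA| = |A − D| = 31.77.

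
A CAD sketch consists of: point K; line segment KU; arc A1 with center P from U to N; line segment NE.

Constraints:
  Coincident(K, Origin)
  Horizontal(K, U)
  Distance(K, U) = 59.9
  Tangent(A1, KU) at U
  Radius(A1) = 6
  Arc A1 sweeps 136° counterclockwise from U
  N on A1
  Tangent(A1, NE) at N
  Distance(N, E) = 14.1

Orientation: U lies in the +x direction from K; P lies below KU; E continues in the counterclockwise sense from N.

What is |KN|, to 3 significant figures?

56.7

K is at the origin; K and U share the same y with |KU| = 59.9 and U on the +x side, so U = (59.9, 0.00). A1 meets KU tangentially, so PU is at right angles to KU, so P = U + (0, -6) = (59.9, -6.00). On A1, U sits at bearing 90° from P; a 136° counterclockwise sweep puts N at bearing 226°, so N = P + 6.0·(cos 226°, sin 226°) = (55.7, -10.3). Then |KN| = |N − K| = 56.7.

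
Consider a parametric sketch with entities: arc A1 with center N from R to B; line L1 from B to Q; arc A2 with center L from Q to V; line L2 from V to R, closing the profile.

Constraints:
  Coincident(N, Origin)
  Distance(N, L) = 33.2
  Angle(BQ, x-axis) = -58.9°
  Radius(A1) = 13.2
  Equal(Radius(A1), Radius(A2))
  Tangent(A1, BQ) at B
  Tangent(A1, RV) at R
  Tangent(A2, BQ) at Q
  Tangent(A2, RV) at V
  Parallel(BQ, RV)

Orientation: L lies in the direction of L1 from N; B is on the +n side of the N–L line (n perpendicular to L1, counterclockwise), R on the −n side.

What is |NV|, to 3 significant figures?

35.7

Tangency of A1 to both parallel lines with radius 13.2 puts B and R at N ± 13.2·n: B = (11.3, 6.82), R = (-11.3, -6.82). Equal radii place Q and V the same way about L: Q = L + 13.2·n = (28.5, -21.6), V = L − 13.2·n = (5.85, -35.2). Then |NV| = |V − N| = 35.7.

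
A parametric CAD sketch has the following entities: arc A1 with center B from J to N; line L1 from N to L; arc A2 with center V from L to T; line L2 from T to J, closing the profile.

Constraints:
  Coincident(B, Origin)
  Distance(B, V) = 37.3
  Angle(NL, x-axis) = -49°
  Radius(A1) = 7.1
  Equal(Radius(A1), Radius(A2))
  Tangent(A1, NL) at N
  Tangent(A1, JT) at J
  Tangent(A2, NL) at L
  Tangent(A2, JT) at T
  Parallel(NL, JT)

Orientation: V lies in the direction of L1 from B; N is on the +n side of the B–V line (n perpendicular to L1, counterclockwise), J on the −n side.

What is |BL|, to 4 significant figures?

37.97

Tangency of A1 to both parallel lines with radius 7.1 puts N and J at B ± 7.1·n: N = (5.358, 4.658), J = (-5.358, -4.658). Equal radii place L and T the same way about V: L = V + 7.1·n = (29.83, -23.49), T = V − 7.1·n = (19.11, -32.81). Then |BL| = |L − B| = 37.97.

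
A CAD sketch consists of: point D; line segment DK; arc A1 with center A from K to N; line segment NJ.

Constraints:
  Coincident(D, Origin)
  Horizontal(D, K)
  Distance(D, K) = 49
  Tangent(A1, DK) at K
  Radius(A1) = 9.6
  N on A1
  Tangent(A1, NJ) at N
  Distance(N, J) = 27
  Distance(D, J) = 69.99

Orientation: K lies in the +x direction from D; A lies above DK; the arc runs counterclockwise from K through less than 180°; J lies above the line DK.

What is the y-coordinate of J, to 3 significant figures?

36.1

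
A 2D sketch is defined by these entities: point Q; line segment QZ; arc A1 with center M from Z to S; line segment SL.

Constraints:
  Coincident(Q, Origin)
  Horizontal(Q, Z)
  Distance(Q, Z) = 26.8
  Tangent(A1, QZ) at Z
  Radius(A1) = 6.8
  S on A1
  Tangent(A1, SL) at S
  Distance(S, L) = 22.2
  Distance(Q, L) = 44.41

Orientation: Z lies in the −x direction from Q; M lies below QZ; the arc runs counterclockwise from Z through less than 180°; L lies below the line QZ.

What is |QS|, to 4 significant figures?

34.28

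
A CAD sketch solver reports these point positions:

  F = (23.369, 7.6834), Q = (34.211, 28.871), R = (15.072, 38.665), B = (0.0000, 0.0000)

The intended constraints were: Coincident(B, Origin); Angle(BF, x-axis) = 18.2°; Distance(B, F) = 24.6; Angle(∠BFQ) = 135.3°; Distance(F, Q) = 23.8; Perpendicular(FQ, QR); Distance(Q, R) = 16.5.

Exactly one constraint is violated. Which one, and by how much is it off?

Distance(Q, R) = 16.5 — off by 5.00.

B = (0.00, 0.00) ✓; BF at 18.20° ✓; |BF| = 24.60 ✓; ∠BFQ = 135.3° ✓; |FQ| = 23.80 ✓; ∠(FQ, QR) = 90.00° ✓; |QR| = 21.50 ✗.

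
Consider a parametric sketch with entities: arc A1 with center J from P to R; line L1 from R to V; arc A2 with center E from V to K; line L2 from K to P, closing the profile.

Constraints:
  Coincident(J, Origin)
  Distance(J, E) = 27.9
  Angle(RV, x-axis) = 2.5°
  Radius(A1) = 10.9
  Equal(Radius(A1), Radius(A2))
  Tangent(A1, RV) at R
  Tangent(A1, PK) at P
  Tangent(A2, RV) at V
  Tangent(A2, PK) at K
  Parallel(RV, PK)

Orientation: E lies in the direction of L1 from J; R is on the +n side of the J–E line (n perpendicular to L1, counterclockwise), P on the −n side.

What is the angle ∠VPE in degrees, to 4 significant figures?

16.66°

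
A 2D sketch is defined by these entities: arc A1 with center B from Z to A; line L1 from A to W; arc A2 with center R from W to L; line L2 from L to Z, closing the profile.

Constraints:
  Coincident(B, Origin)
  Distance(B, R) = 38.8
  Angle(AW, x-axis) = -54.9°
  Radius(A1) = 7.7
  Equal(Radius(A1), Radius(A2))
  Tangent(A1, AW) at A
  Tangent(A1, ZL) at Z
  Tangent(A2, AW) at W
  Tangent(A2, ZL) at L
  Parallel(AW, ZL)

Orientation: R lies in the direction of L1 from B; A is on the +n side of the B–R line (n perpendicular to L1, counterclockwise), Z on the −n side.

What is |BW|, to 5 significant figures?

39.557

The slot axis is L1's direction at -54.9°, so u = (cos -54.9°, sin -54.9°) = (0.57501, -0.81815) and n = (−sin -54.9°, cos -54.9°) = (0.81815, 0.57501). B is at the origin and R lies 38.8 along u from B, so R = 38.8·u = (22.310, -31.744). Tangency of A1 to both parallel lines with radius 7.7 puts A and Z at B ± 7.7·n: A = (6.2998, 4.4275), Z = (-6.2998, -4.4275). Equal radii place W and L the same way about R: W = R + 7.7·n = (28.610, -27.317), L = R − 7.7·n = (16.010, -36.172). Then |BW| = |W − B| = 39.557.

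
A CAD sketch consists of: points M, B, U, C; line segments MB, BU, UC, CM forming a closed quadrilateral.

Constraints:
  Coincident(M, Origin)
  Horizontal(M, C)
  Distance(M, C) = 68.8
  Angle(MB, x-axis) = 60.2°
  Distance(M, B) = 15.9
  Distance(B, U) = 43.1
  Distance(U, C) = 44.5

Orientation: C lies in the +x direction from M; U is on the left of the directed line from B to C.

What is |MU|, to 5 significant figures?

57.671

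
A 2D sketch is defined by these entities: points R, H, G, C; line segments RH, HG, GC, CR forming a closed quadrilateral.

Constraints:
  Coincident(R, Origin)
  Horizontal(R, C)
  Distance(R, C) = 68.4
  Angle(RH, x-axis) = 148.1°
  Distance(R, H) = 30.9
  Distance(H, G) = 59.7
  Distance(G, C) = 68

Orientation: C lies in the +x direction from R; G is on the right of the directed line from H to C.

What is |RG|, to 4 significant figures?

33.32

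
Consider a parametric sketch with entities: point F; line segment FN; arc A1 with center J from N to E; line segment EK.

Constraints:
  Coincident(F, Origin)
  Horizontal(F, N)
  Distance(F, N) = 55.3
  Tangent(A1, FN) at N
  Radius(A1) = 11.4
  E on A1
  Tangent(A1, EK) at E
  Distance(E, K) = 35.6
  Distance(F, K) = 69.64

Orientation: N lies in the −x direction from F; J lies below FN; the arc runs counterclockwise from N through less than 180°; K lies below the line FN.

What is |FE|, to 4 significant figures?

67.57

F is at the origin; F and N share the same y with |FN| = 55.3 and N on the −x side, so N = (-55.30, 0.000). Tangency of A1 to FN means the radius JN is perpendicular to FN, so J = N + (0, -11.4) = (-55.30, -11.40). Since JE ⟂ EK (tangency), |JK| = √(11.4² + 35.6²) = 37.38 regardless of where E sits on A1. So K lies on both circle(F, 69.64) and circle(J, 37.38); the below-FN intersection is K = (-50.06, -48.41). E is the foot of the tangent from K: E = (-65.56, -16.36).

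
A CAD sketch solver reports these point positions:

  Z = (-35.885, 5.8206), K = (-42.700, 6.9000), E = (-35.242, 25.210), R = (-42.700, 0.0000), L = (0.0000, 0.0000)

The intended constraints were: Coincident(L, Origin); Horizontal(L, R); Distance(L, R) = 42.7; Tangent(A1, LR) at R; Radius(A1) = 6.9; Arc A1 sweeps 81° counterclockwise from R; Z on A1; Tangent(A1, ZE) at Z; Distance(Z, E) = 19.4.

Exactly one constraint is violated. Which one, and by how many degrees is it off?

Tangent(A1, ZE) at Z — off by 7.10°.

L = (0.00, 0.00) ✓; L.y = 0.00, R.y = 0.00 ✓; |LR| = 42.70 ✓; ∠(KR, RL) = 90.00° ✓; |KR| = 6.900 ✓; bearing(K→Z) − bearing(K→R) = 81.00° ✓; |KZ| = 6.900 ✓; ∠(KZ, ZE) = 82.90° ✗; |ZE| = 19.40 ✓.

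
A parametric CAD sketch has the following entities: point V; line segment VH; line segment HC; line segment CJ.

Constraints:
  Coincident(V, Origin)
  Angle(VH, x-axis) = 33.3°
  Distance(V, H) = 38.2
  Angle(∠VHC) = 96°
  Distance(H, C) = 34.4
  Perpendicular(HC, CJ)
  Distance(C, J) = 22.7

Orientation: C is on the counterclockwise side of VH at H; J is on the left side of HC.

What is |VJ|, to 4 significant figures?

41.33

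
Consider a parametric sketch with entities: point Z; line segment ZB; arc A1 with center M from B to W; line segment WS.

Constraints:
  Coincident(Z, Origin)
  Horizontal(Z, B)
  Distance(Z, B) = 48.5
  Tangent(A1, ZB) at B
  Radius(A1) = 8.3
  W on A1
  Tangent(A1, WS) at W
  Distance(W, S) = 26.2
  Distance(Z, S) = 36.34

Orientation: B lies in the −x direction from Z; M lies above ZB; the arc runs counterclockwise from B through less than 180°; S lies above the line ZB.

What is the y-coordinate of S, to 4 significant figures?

24.82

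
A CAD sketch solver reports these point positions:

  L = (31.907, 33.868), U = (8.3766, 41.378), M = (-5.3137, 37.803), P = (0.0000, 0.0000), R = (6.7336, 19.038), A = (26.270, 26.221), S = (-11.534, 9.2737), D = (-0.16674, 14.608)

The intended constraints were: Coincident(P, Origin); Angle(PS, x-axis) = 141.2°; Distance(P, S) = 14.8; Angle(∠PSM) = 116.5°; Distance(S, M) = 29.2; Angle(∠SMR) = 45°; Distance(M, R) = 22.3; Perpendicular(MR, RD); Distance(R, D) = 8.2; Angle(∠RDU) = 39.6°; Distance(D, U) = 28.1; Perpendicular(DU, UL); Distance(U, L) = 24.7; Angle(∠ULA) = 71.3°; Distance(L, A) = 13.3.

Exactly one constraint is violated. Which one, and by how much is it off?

Distance(L, A) = 13.3 — off by 3.80.

P = (0.00, 0.00) ✓; PS at 141.2° ✓; |PS| = 14.80 ✓; ∠PSM = 116.5° ✓; |SM| = 29.20 ✓; ∠SMR = 45.00° ✓; |MR| = 22.30 ✓; ∠(MR, RD) = 90.00° ✓; |RD| = 8.200 ✓; ∠RDU = 39.60° ✓; |DU| = 28.10 ✓; ∠(DU, UL) = 90.00° ✓; |UL| = 24.70 ✓; ∠ULA = 71.31° ✓; |LA| = 9.500 ✗.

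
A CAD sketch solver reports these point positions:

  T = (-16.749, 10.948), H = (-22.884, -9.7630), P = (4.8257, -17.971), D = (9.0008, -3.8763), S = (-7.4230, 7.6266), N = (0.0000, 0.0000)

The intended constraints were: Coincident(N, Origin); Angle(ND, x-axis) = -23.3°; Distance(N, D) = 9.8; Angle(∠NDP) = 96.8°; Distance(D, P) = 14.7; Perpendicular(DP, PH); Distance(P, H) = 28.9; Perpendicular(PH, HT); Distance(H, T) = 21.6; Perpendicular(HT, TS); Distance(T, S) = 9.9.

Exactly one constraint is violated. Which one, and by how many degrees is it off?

Perpendicular(HT, TS) — off by 3.10°.

N = (0.00, 0.00) ✓; ND at -23.30° ✓; |ND| = 9.800 ✓; ∠NDP = 96.80° ✓; |DP| = 14.70 ✓; ∠(DP, PH) = 90.00° ✓; |PH| = 28.90 ✓; ∠(PH, HT) = 90.00° ✓; |HT| = 21.60 ✓; ∠(HT, TS) = 93.10° ✗; |TS| = 9.900 ✓.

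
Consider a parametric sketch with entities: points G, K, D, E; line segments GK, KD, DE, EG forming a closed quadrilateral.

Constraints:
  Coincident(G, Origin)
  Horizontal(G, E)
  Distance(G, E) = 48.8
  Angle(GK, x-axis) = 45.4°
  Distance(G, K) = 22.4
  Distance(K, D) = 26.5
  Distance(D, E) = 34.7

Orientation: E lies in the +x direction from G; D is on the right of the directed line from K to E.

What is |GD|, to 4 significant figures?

18.95

Checks: |GE| = 48.80 ✓; |GK| = 22.40 ✓; |KD| = 26.50 ✓; |DE| = 34.70 ✓.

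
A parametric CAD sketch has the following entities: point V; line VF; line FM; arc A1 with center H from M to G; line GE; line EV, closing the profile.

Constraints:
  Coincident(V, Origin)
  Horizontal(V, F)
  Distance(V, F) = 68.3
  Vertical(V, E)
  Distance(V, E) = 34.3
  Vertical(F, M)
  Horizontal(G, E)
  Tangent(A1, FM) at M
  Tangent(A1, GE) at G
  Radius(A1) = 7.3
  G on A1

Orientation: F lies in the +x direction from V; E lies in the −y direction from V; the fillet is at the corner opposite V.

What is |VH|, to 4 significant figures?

66.71

VE is vertical with |VE| = 34.3 and E on the −y side, so E = (0.000, -34.30). The virtual corner opposite V is at (68.30, -34.30). The tangent condition forces HM to be normal to FM and A1 meets GE tangentially, so HG is at right angles to GE, with radius 7.3, so the center H sits 7.3 in from both sides at H = (61.00, -27.00). Then |VH| = |H − V| = 66.71.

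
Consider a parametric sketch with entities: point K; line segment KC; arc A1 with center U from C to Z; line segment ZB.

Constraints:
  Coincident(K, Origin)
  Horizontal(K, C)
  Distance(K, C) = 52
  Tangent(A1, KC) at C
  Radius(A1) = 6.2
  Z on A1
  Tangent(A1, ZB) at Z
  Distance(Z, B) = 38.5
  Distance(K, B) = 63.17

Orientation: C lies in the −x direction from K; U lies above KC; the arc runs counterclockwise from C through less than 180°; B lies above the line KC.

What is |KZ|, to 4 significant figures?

46.20

Checks: |UZ| = 6.200 ✓; ∠(UZ, ZB) = 90.00° ✓; |ZB| = 38.50 ✓; |KB| = 63.17 ✓.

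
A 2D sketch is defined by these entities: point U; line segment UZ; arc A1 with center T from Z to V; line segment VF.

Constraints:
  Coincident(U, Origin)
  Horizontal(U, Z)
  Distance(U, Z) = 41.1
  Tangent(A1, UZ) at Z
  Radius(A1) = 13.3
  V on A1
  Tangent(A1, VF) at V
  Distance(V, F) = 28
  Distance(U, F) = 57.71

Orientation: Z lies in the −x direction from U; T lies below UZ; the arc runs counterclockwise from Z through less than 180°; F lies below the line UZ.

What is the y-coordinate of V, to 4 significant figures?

-20.45

Checks: |TV| = 13.30 ✓; ∠(TV, VF) = 90.00° ✓; |VF| = 28.00 ✓; |UF| = 57.71 ✓.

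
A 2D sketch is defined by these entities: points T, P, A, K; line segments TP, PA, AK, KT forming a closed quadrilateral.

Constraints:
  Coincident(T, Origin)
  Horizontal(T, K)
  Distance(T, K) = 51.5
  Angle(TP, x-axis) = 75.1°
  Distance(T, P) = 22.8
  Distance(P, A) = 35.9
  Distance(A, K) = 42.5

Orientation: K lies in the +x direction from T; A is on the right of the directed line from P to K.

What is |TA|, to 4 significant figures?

17.51

T is at the origin; T and K share the same y with |TK| = 51.5 and K in +x, so K = (51.5, 0). TP runs at 75.1° with |TP| = 22.8, so P = (5.863, 22.03). A is determined by |PA| = 35.9 and |AK| = 42.5 together: it lies at the intersection of circle(P, 35.9) and circle(K, 42.5). With |PK| = 50.68, the foot of the radical line on PK is 20.23 from P and the perpendicular offset is √(35.9² − 20.23²) = 29.65. Taking the right-of-PK solution: A = (11.19, -13.47).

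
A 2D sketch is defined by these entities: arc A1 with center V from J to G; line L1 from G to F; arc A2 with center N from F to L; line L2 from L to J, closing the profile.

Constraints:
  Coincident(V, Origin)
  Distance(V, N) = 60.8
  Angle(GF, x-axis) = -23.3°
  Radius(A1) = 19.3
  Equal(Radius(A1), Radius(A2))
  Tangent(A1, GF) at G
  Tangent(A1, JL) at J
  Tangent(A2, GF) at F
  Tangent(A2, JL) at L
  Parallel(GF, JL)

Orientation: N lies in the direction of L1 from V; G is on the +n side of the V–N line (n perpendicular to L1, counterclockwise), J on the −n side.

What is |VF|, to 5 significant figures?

63.790

The slot axis is L1's direction at -23.3°, so u = (cos -23.3°, sin -23.3°) = (0.91845, -0.39555) and n = (−sin -23.3°, cos -23.3°) = (0.39555, 0.91845). V is at the origin and N lies 60.8 along u from V, so N = 60.8·u = (55.842, -24.049). Tangency of A1 to both parallel lines with radius 19.3 puts G and J at V ± 19.3·n: G = (7.6340, 17.726), J = (-7.6340, -17.726). Equal radii place F and L the same way about N: F = N + 19.3·n = (63.476, -6.3232), L = N − 19.3·n = (48.208, -41.775). Then |VF| = |F − V| = 63.790.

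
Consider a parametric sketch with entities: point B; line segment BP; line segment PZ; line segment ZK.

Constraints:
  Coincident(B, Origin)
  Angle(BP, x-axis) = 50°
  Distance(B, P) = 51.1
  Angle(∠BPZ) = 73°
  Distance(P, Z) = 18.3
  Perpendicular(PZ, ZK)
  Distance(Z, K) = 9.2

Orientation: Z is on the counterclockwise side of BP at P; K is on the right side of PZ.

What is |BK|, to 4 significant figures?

58.16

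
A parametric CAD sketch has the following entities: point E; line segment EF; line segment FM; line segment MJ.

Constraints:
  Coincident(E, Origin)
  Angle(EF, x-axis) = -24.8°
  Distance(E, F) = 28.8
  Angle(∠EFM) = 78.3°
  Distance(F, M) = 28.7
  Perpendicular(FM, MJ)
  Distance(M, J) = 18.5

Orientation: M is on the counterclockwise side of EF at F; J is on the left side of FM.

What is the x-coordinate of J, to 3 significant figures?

14.6

E is at the origin; EF runs at -24.8° with length 28.8, so F = 28.8·(cos -24.8°, sin -24.8°) = (26.1, -12.1). ∠EFM = 78.3°, so FM runs at -24.8° + (180° − 78.3°) = 76.9° from the x-axis; with |FM| = 28.7, M = F + 28.7·(cos 76.9°, sin 76.9°) = (32.6, 15.9). FM is perpendicular to MJ; with |MJ| = 18.5 on the left of FM, J = M + 18.5·(-0.974, 0.227) = (14.6, 20.1). So J.x = 14.6.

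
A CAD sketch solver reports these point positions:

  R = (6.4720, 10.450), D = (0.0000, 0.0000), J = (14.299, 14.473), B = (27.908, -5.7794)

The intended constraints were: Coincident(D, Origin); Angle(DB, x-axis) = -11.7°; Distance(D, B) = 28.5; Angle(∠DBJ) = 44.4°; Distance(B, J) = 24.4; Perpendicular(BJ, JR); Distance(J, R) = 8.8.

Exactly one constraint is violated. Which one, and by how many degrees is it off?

Perpendicular(BJ, JR) — off by 6.70°.

D = (0.00, 0.00) ✓; DB at -11.70° ✓; |DB| = 28.50 ✓; ∠DBJ = 44.40° ✓; |BJ| = 24.40 ✓; ∠(BJ, JR) = 83.30° ✗; |JR| = 8.800 ✓.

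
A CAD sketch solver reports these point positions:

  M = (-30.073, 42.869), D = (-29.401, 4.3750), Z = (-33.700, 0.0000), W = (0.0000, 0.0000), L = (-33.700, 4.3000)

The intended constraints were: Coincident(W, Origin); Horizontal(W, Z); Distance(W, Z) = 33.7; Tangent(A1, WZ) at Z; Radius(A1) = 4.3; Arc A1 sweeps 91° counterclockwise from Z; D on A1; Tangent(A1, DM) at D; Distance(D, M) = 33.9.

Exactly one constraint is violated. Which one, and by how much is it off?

Distance(D, M) = 33.9 — off by 4.60.

W = (0.00, 0.00) ✓; W.y = 0.00, Z.y = 0.00 ✓; |WZ| = 33.70 ✓; ∠(LZ, ZW) = 90.00° ✓; |LZ| = 4.300 ✓; bearing(L→D) − bearing(L→Z) = 91.00° ✓; |LD| = 4.300 ✓; ∠(LD, DM) = 90.00° ✓; |DM| = 38.50 ✗.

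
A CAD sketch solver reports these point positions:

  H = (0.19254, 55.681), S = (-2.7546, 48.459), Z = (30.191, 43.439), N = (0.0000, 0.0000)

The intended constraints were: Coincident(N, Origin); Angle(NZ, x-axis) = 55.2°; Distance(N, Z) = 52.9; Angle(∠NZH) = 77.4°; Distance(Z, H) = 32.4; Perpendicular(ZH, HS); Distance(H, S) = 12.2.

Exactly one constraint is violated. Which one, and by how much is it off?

Distance(H, S) = 12.2 — off by 4.40.

N = (0.00, 0.00) ✓; NZ at 55.20° ✓; |NZ| = 52.90 ✓; ∠NZH = 77.40° ✓; |ZH| = 32.40 ✓; ∠(ZH, HS) = 90.00° ✓; |HS| = 7.800 ✗.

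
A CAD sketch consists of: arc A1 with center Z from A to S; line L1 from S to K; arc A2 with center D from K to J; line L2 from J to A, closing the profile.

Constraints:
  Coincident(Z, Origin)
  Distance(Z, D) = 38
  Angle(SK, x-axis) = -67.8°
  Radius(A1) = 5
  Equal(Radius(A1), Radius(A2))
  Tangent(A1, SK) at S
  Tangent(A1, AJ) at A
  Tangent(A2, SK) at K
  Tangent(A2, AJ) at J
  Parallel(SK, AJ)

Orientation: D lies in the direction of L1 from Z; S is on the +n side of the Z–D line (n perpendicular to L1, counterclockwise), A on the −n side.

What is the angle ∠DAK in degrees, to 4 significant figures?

7.248°

Tangency of A1 to both parallel lines with radius 5.0 puts S and A at Z ± 5.0·n: S = (4.629, 1.889), A = (-4.629, -1.889). Equal radii place K and J the same way about D: K = D + 5.0·n = (18.99, -33.29), J = D − 5.0·n = (9.729, -37.07). Then cos ∠DAK = AD·AK / (|AD||AK|), giving 7.248°.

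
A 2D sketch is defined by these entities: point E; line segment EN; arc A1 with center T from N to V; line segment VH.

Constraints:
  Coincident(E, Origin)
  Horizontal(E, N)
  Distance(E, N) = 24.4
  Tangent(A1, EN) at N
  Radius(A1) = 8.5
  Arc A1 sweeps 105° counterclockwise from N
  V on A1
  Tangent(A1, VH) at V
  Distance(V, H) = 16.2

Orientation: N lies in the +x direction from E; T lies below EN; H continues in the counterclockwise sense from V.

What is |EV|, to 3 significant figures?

19.4

A1 meets EN tangentially, so TN is at right angles to EN, so T = N + (0, -8.5) = (24.4, -8.50). On A1, N sits at bearing 90° from T; a 105° counterclockwise sweep puts V at bearing 195°, so V = T + 8.5·(cos 195°, sin 195°) = (16.2, -10.7). Then |EV| = |V − E| = 19.4.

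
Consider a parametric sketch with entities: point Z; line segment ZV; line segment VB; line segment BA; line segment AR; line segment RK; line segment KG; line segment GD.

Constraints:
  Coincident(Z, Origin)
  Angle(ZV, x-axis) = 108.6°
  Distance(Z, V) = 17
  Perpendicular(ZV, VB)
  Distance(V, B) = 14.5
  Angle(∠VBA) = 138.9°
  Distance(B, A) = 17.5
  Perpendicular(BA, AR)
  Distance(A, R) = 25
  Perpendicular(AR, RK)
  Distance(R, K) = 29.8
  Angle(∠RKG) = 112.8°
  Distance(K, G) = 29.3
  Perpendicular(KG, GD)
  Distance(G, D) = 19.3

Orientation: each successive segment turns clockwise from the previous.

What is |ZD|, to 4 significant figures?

32.41

∠RKG = 112.8° gives KG at 90.30° from the x-axis; with |KG| = 29.3, G = (-12.76, 31.65). KG ⟂ GD, so GD runs at 0.3000°; with |GD| = 19.3, D = (6.536, 31.75). Then |ZD| = |D − Z| = 32.41.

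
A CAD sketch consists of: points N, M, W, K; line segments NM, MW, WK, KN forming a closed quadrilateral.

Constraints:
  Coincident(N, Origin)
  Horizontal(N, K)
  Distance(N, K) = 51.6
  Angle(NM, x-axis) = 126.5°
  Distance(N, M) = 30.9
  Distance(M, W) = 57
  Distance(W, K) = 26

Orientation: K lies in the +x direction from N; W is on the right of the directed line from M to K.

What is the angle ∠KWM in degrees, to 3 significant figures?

122°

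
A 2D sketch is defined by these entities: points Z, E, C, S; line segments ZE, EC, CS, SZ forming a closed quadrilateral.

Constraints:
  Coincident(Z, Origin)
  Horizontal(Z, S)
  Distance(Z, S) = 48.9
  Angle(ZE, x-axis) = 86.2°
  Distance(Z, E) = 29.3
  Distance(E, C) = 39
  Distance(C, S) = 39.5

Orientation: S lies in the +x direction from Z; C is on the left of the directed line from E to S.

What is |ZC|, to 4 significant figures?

55.36

Checks: Z = (0.00, 0.00) ✓; |EC| = 39.00 ✓; |CS| = 39.50 ✓.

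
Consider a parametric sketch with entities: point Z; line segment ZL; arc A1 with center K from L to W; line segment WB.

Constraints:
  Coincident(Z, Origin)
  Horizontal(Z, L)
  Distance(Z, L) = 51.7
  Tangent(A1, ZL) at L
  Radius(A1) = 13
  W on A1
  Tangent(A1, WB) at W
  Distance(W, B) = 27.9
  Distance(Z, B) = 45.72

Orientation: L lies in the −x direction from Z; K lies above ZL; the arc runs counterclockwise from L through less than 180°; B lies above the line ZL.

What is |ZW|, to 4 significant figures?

40.41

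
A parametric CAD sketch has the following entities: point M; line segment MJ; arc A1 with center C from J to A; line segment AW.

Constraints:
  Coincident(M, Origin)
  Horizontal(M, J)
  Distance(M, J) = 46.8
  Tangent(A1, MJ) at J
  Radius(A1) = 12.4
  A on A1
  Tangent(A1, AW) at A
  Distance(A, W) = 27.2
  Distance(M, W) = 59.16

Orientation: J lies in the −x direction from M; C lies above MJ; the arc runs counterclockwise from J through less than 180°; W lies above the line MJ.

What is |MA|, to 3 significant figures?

38.1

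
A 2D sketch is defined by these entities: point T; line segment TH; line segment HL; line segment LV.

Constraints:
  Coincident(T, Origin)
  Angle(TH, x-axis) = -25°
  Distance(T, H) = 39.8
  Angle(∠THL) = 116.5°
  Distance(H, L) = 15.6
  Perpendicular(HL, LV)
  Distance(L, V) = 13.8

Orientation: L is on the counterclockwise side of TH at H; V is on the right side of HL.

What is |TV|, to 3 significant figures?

59.6

T is at the origin; TH runs at -25.0° with length 39.8, so H = 39.8·(cos -25.0°, sin -25.0°) = (36.1, -16.8). ∠THL = 116.5°, so HL runs at -25.0° + (180° − 116.5°) = 38.5° from the x-axis; with |HL| = 15.6, L = H + 15.6·(cos 38.5°, sin 38.5°) = (48.3, -7.11). HL is perpendicular to LV; with |LV| = 13.8 on the right of HL, V = L + 13.8·(0.623, -0.783) = (56.9, -17.9). Then |TV| = |V − T| = 59.6.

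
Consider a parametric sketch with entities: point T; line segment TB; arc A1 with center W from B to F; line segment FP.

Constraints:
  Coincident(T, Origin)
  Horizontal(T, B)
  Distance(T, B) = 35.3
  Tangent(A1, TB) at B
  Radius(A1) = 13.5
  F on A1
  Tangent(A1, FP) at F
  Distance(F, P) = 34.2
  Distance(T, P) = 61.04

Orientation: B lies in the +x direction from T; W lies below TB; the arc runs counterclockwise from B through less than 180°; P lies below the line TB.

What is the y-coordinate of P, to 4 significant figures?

-50.26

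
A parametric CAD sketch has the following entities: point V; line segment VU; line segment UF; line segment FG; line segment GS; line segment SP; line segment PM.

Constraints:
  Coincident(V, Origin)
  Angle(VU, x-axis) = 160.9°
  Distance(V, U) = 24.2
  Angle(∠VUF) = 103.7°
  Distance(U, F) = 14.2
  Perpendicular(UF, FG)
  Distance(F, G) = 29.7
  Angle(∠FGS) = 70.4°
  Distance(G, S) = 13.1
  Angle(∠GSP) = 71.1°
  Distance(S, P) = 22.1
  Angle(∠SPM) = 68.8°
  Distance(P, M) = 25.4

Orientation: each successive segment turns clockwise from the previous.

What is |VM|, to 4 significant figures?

34.76

V is at the origin; VU runs at 160.9° with length 24.2, so U = (-22.87, 7.919). ∠VUF = 103.7° gives UF at 84.60° from the x-axis; with |UF| = 14.2, F = (-21.53, 22.06). UF is perpendicular to FG, so FG runs at -5.400°; with |FG| = 29.7, G = (8.037, 19.26). ∠FGS = 70.4° gives GS at -115.0° from the x-axis; with |GS| = 13.1, S = (2.500, 7.388). ∠GSP = 71.1° gives SP at 136.1° from the x-axis; with |SP| = 22.1, P = (-13.42, 22.71). ∠SPM = 68.8° gives PM at 24.90° from the x-axis; with |PM| = 25.4, M = (9.615, 33.41). Then |VM| = |M − V| = 34.76.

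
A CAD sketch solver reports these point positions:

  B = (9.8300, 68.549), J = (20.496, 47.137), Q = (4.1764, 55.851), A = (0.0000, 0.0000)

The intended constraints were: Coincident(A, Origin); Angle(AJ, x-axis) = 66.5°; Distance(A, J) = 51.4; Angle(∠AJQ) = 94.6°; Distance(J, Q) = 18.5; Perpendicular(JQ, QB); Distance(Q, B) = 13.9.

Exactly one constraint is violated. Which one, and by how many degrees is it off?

Perpendicular(JQ, QB) — off by 4.10°.

A = (0.00, 0.00) ✓; AJ at 66.50° ✓; |AJ| = 51.40 ✓; ∠AJQ = 94.60° ✓; |JQ| = 18.50 ✓; ∠(JQ, QB) = 85.90° ✗; |QB| = 13.90 ✓.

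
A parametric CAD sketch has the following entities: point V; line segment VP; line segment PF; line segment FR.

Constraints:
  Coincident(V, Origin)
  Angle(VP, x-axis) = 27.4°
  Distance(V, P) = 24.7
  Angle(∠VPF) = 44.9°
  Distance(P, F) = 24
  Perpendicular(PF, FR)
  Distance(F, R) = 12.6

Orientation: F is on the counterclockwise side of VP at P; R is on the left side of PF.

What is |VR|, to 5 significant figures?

8.1043

∠VPF = 44.9°, so PF runs at 27.4° + (180° − 44.9°) = 162.50° from the x-axis; with |PF| = 24.0, F = P + 24.0·(cos 162.50°, sin 162.50°) = (-0.96017, 18.584). The perpendicularity gives FR at right angles to PF; with |FR| = 12.6 on the left of PF, R = F + 12.6·(-0.30071, -0.95372) = (-4.7491, 6.5670). Then |VR| = |R − V| = 8.1043.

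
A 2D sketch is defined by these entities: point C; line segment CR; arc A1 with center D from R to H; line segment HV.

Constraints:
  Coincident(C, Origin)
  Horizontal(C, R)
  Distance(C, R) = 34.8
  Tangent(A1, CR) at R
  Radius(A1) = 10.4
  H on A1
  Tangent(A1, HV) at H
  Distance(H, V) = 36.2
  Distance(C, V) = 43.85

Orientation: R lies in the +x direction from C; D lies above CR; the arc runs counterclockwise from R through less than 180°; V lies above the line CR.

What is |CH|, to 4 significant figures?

45.37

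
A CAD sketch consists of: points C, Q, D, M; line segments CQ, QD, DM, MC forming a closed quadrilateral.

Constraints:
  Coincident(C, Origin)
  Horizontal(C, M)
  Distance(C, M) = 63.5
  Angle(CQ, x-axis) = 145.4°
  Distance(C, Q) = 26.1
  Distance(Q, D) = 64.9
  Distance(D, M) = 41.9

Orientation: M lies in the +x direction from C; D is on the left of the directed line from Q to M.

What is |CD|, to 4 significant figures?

53.24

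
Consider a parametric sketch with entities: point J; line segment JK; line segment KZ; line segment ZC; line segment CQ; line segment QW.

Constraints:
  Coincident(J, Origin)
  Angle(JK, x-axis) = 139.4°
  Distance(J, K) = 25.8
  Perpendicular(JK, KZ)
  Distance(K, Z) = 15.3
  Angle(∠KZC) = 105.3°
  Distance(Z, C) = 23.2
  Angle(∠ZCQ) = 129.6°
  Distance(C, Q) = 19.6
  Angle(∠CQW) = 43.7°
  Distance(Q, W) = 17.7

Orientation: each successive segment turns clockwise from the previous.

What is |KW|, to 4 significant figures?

22.22

J is at the origin; JK runs at 139.4° with length 25.8, so K = (-19.59, 16.79). JK ⟂ KZ, so KZ runs at 49.40°; with |KZ| = 15.3, Z = (-9.632, 28.41). ∠KZC = 105.3° gives ZC at -25.30° from the x-axis; with |ZC| = 23.2, C = (11.34, 18.49). ∠ZCQ = 129.6° gives CQ at -75.70° from the x-axis; with |CQ| = 19.6, Q = (16.18, -0.5006). ∠CQW = 43.7° gives QW at 148.0° from the x-axis; with |QW| = 17.7, W = (1.173, 8.879). Then |KW| = |W − K| = 22.22.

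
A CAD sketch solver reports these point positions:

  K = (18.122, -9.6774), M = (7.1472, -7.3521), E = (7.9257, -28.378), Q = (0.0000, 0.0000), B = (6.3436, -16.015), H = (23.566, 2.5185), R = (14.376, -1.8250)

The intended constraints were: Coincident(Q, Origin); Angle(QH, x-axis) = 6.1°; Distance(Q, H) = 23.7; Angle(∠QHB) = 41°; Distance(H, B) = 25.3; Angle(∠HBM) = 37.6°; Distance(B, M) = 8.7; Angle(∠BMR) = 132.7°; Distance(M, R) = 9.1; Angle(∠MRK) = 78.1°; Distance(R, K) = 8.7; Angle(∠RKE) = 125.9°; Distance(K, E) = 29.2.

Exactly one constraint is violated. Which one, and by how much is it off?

Distance(K, E) = 29.2 — off by 7.90.

Q = (0.00, 0.00) ✓; QH at 6.100° ✓; |QH| = 23.70 ✓; ∠QHB = 41.00° ✓; |HB| = 25.30 ✓; ∠HBM = 37.60° ✓; |BM| = 8.700 ✓; ∠BMR = 132.7° ✓; |MR| = 9.100 ✓; ∠MRK = 78.10° ✓; |RK| = 8.700 ✓; ∠RKE = 125.9° ✓; |KE| = 21.30 ✗.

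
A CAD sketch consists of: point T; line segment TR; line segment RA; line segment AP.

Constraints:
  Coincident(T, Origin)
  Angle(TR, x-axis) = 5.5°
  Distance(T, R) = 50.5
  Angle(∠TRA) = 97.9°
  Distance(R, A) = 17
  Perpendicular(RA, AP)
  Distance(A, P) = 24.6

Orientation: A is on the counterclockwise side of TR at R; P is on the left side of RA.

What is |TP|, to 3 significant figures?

34.9

∠TRA = 97.9°, so RA runs at 5.5° + (180° − 97.9°) = 87.6° from the x-axis; with |RA| = 17.0, A = R + 17.0·(cos 87.6°, sin 87.6°) = (51.0, 21.8). RA ⟂ AP; with |AP| = 24.6 on the left of RA, P = A + 24.6·(-0.999, 0.0419) = (26.4, 22.9). Then |TP| = |P − T| = 34.9.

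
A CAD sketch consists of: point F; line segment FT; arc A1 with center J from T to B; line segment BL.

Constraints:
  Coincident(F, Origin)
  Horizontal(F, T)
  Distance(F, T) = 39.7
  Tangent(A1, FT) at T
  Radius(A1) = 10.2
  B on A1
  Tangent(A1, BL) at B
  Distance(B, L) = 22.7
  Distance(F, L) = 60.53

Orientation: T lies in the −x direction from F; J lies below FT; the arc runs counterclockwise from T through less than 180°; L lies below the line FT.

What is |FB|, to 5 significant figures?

50.798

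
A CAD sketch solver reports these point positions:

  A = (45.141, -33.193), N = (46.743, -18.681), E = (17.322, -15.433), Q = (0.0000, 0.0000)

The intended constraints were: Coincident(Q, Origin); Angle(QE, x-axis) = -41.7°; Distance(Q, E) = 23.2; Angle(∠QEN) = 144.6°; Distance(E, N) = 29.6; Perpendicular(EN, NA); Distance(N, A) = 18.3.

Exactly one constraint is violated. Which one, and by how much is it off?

Distance(N, A) = 18.3 — off by 3.70.

Q = (0.00, 0.00) ✓; QE at -41.70° ✓; |QE| = 23.20 ✓; ∠QEN = 144.6° ✓; |EN| = 29.60 ✓; ∠(EN, NA) = 90.00° ✓; |NA| = 14.60 ✗.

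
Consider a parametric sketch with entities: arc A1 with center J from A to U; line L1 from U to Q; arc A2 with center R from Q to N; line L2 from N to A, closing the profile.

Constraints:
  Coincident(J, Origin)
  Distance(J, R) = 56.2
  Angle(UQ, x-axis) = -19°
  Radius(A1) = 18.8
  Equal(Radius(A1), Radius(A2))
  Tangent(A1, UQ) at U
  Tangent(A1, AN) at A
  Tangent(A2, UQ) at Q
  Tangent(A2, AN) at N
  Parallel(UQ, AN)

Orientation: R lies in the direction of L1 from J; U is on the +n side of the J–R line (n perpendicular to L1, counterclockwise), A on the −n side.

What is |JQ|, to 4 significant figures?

59.26

Tangency of A1 to both parallel lines with radius 18.8 puts U and A at J ± 18.8·n: U = (6.121, 17.78), A = (-6.121, -17.78). Equal radii place Q and N the same way about R: Q = R + 18.8·n = (59.26, -0.5212), N = R − 18.8·n = (47.02, -36.07). Then |JQ| = |Q − J| = 59.26.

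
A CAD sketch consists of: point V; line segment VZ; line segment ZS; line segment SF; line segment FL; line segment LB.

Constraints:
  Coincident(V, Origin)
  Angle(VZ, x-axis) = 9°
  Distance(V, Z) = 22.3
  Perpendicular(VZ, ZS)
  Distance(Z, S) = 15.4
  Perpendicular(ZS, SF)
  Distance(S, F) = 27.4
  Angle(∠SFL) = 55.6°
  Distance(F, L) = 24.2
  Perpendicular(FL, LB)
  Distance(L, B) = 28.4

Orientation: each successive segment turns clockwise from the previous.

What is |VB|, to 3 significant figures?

34.0

V is at the origin; VZ runs at 9.0° with length 22.3, so Z = (22.0, 3.49). VZ ⟂ ZS, so ZS runs at -81.0°; with |ZS| = 15.4, S = (24.4, -11.7). ZS is perpendicular to SF, so SF runs at -171°; with |SF| = 27.4, F = (-2.63, -16.0). ∠SFL = 55.6° gives FL at 64.6° from the x-axis; with |FL| = 24.2, L = (7.75, 5.85). FL ⟂ LB, so LB runs at -25.4°; with |LB| = 28.4, B = (33.4, -6.33). Then |VB| = |B − V| = 34.0.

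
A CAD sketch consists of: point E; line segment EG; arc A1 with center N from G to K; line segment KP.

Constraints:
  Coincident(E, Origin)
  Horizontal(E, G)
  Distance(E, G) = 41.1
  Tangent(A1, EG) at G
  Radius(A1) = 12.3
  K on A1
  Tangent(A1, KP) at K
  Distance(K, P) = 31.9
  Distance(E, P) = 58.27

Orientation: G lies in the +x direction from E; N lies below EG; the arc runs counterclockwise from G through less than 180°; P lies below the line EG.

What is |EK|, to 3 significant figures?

32.6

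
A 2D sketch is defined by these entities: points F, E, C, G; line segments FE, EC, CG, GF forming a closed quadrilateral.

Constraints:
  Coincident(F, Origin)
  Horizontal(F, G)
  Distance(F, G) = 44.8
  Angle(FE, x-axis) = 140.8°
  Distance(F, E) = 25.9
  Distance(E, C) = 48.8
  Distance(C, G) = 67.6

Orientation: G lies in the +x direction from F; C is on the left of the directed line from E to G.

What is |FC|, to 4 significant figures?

57.02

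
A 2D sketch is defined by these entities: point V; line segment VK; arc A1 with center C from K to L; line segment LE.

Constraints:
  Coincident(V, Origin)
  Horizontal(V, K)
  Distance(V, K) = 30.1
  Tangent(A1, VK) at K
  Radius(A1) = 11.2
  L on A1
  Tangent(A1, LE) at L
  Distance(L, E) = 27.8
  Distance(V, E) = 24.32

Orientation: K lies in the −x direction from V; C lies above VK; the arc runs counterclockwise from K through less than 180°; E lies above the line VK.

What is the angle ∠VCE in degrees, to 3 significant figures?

46.0°

Checks: |CL| = 11.20 ✓; ∠(CL, LE) = 90.00° ✓; |LE| = 27.80 ✓; |VE| = 24.32 ✓.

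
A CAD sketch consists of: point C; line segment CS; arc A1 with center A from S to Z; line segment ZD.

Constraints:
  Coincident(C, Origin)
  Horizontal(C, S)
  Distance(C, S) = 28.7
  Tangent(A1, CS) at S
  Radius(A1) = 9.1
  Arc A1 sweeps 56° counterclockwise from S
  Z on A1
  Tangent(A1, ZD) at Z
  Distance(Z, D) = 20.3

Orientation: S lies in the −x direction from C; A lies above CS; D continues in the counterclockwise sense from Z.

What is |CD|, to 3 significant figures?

23.0

C is at the origin; CS is horizontal with |CS| = 28.7 and S on the −x side, so S = (-28.7, 0.00). Tangency of A1 to CS means the radius AS is perpendicular to CS, so A = S + (0, 9.1) = (-28.7, 9.10). On A1, S sits at bearing -90° from A; a 56° counterclockwise sweep puts Z at bearing -34°, so Z = A + 9.1·(cos -34°, sin -34°) = (-21.2, 4.01). Since A1 is tangent to ZD there, AZ ⟂ ZD, so ZD runs along (−sin -34°, cos -34°); with |ZD| = 20.3, D = (-9.80, 20.8). Then |CD| = |D − C| = 23.0.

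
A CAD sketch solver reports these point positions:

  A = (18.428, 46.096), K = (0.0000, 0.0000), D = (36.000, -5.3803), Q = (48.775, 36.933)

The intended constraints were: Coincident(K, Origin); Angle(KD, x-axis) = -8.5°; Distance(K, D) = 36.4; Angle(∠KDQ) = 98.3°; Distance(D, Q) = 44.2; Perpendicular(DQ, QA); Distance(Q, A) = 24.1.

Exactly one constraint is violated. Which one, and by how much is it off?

Distance(Q, A) = 24.1 — off by 7.60.

K = (0.00, 0.00) ✓; KD at -8.500° ✓; |KD| = 36.40 ✓; ∠KDQ = 98.30° ✓; |DQ| = 44.20 ✓; ∠(DQ, QA) = 90.00° ✓; |QA| = 31.70 ✗.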